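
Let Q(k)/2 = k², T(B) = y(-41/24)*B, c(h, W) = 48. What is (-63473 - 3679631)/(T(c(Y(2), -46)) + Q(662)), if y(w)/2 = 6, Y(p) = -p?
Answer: -467888/109633 ≈ -4.2678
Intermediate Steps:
y(w) = 12 (y(w) = 2*6 = 12)
T(B) = 12*B
Q(k) = 2*k²
(-63473 - 3679631)/(T(c(Y(2), -46)) + Q(662)) = (-63473 - 3679631)/(12*48 + 2*662²) = -3743104/(576 + 2*438244) = -3743104/(576 + 876488) = -3743104/877064 = -3743104*1/877064 = -467888/109633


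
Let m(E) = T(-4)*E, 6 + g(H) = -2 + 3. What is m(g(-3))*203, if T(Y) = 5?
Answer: -5075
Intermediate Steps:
g(H) = -5 (g(H) = -6 + (-2 + 3) = -6 + 1 = -5)
m(E) = 5*E
m(g(-3))*203 = (5*(-5))*203 = -25*203 = -5075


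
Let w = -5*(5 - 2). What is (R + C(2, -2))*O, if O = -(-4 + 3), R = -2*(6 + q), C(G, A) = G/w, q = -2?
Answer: -122/15 ≈ -8.1333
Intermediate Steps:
w = -15 (w = -5*3 = -15)
C(G, A) = -G/15 (C(G, A) = G/(-15) = G*(-1/15) = -G/15)
R = -8 (R = -2*(6 - 2) = -2*4 = -8)
O = 1 (O = -1*(-1) = 1)
(R + C(2, -2))*O = (-8 - 1/15*2)*1 = (-8 - 2/15)*1 = -122/15*1 = -122/15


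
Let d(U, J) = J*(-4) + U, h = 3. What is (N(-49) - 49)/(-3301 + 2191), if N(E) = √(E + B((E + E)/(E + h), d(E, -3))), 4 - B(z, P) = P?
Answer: 49/1110 - I*√2/555 ≈ 0.044144 - 0.0025481*I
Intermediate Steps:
d(U, J) = U - 4*J (d(U, J) = -4*J + U = U - 4*J)
B(z, P) = 4 - P
N(E) = 2*I*√2 (N(E) = √(E + (4 - (E - 4*(-3)))) = √(E + (4 - (E + 12))) = √(E + (4 - (12 + E))) = √(E + (4 + (-12 - E))) = √(E + (-8 - E)) = √(-8) = 2*I*√2)
(N(-49) - 49)/(-3301 + 2191) = (2*I*√2 - 49)/(-3301 + 2191) = (-49 + 2*I*√2)/(-1110) = (-49 + 2*I*√2)*(-1/1110) = 49/1110 - I*√2/555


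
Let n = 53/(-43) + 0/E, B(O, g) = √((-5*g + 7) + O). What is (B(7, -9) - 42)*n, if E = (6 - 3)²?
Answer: 2226/43 - 53*√59/43 ≈ 42.300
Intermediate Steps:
E = 9 (E = 3² = 9)
B(O, g) = √(7 + O - 5*g) (B(O, g) = √((7 - 5*g) + O) = √(7 + O - 5*g))
n = -53/43 (n = 53/(-43) + 0/9 = 53*(-1/43) + 0*(⅑) = -53/43 + 0 = -53/43 ≈ -1.2326)
(B(7, -9) - 42)*n = (√(7 + 7 - 5*(-9)) - 42)*(-53/43) = (√(7 + 7 + 45) - 42)*(-53/43) = (√59 - 42)*(-53/43) = (-42 + √59)*(-53/43) = 2226/43 - 53*√59/43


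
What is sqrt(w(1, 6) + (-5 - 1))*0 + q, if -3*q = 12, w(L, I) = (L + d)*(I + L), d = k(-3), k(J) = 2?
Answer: -4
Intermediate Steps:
d = 2
w(L, I) = (2 + L)*(I + L) (w(L, I) = (L + 2)*(I + L) = (2 + L)*(I + L))
q = -4 (q = -1/3*12 = -4)
sqrt(w(1, 6) + (-5 - 1))*0 + q = sqrt((1**2 + 2*6 + 2*1 + 6*1) + (-5 - 1))*0 - 4 = sqrt((1 + 12 + 2 + 6) - 6)*0 - 4 = sqrt(21 - 6)*0 - 4 = sqrt(15)*0 - 4 = 0 - 4 = -4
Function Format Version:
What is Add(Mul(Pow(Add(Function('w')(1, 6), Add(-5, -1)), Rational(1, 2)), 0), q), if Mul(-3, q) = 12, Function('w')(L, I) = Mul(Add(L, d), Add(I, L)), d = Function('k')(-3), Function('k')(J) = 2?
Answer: -4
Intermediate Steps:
d = 2
Function('w')(L, I) = Mul(Add(2, L), Add(I, L)) (Function('w')(L, I) = Mul(Add(L, 2), Add(I, L)) = Mul(Add(2, L), Add(I, L)))
q = -4 (q = Mul(Rational(-1, 3), 12) = -4)
Add(Mul(Pow(Add(Function('w')(1, 6), Add(-5, -1)), Rational(1, 2)), 0), q) = Add(Mul(Pow(Add(Add(Pow(1, 2), Mul(2, 6), Mul(2, 1), Mul(6, 1)), Add(-5, -1)), Rational(1, 2)), 0), -4) = Add(Mul(Pow(Add(Add(1, 12, 2, 6), -6), Rational(1, 2)), 0), -4) = Add(Mul(Pow(Add(21, -6), Rational(1, 2)), 0), -4) = Add(Mul(Pow(15, Rational(1, 2)), 0), -4) = Add(0, -4) = -4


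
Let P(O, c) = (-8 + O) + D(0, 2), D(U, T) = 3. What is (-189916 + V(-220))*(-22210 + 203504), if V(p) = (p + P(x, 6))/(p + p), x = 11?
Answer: -3787359744211/110 ≈ -3.4431e+10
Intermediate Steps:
P(O, c) = -5 + O (P(O, c) = (-8 + O) + 3 = -5 + O)
V(p) = (6 + p)/(2*p) (V(p) = (p + (-5 + 11))/(p + p) = (p + 6)/((2*p)) = (6 + p)*(1/(2*p)) = (6 + p)/(2*p))
(-189916 + V(-220))*(-22210 + 203504) = (-189916 + (½)*(6 - 220)/(-220))*(-22210 + 203504) = (-189916 + (½)*(-1/220)*(-214))*181294 = (-189916 + 107/220)*181294 = -41781413/220*181294 = -3787359744211/110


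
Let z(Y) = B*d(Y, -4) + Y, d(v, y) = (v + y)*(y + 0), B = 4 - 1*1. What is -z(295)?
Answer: 3197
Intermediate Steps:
B = 3 (B = 4 - 1 = 3)
d(v, y) = y*(v + y) (d(v, y) = (v + y)*y = y*(v + y))
z(Y) = 48 - 11*Y (z(Y) = 3*(-4*(Y - 4)) + Y = 3*(-4*(-4 + Y)) + Y = 3*(16 - 4*Y) + Y = (48 - 12*Y) + Y = 48 - 11*Y)
-z(295) = -(48 - 11*295) = -(48 - 3245) = -1*(-3197) = 3197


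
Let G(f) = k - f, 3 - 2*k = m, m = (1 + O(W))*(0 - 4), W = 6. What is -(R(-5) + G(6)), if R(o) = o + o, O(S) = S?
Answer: 1/2 ≈ 0.50000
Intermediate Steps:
R(o) = 2*o
m = -28 (m = (1 + 6)*(0 - 4) = 7*(-4) = -28)
k = 31/2 (k = 3/2 - 1/2*(-28) = 3/2 + 14 = 31/2 ≈ 15.500)
G(f) = 31/2 - f
-(R(-5) + G(6)) = -(2*(-5) + (31/2 - 1*6)) = -(-10 + (31/2 - 6)) = -(-10 + 19/2) = -1*(-1/2) = 1/2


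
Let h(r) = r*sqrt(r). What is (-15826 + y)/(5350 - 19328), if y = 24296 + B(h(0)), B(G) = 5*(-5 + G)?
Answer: -8445/13978 ≈ -0.60416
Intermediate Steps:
h(r) = r**(3/2)
B(G) = -25 + 5*G
y = 24271 (y = 24296 + (-25 + 5*0**(3/2)) = 24296 + (-25 + 5*0) = 24296 + (-25 + 0) = 24296 - 25 = 24271)
(-15826 + y)/(5350 - 19328) = (-15826 + 24271)/(5350 - 19328) = 8445/(-13978) = 8445*(-1/13978) = -8445/13978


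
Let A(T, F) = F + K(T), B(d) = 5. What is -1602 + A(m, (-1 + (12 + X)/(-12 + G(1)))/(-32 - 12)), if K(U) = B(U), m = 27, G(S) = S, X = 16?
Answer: -772909/484 ≈ -1596.9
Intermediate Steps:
K(U) = 5
A(T, F) = 5 + F (A(T, F) = F + 5 = 5 + F)
-1602 + A(m, (-1 + (12 + X)/(-12 + G(1)))/(-32 - 12)) = -1602 + (5 + (-1 + (12 + 16)/(-12 + 1))/(-32 - 12)) = -1602 + (5 + (-1 + 28/(-11))/(-44)) = -1602 + (5 + (-1 + 28*(-1/11))*(-1/44)) = -1602 + (5 + (-1 - 28/11)*(-1/44)) = -1602 + (5 - 39/11*(-1/44)) = -1602 + (5 + 39/484) = -1602 + 2459/484 = -772909/484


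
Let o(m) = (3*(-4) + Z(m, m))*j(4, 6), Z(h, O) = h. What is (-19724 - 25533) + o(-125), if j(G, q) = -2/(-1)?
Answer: -45531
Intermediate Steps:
j(G, q) = 2 (j(G, q) = -2*(-1) = 2)
o(m) = -24 + 2*m (o(m) = (3*(-4) + m)*2 = (-12 + m)*2 = -24 + 2*m)
(-19724 - 25533) + o(-125) = (-19724 - 25533) + (-24 + 2*(-125)) = -45257 + (-24 - 250) = -45257 - 274 = -45531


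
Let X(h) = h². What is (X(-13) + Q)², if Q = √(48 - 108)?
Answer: 28501 + 676*I*√15 ≈ 28501.0 + 2618.1*I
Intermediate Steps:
Q = 2*I*√15 (Q = √(-60) = 2*I*√15 ≈ 7.746*I)
(X(-13) + Q)² = ((-13)² + 2*I*√15)² = (169 + 2*I*√15)²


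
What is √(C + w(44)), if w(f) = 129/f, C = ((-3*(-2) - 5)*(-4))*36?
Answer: I*√68277/22 ≈ 11.877*I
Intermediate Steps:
C = -144 (C = ((6 - 5)*(-4))*36 = (1*(-4))*36 = -4*36 = -144)
√(C + w(44)) = √(-144 + 129/44) = √(-6207/44) = I*√68277/22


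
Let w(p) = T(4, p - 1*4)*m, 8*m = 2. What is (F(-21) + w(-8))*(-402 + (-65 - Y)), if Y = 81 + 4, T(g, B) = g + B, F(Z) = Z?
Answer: 12696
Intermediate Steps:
m = ¼ (m = (⅛)*2 = ¼ ≈ 0.25000)
T(g, B) = B + g
Y = 85
w(p) = p/4 (w(p) = ((p - 1*4) + 4)*(¼) = ((p - 4) + 4)*(¼) = ((-4 + p) + 4)*(¼) = p*(¼) = p/4)
(F(-21) + w(-8))*(-402 + (-65 - Y)) = (-21 + (¼)*(-8))*(-402 + (-65 - 1*85)) = (-21 - 2)*(-402 + (-65 - 85)) = -23*(-402 - 150) = -23*(-552) = 12696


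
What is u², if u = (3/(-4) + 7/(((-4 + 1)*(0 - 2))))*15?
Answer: 625/16 ≈ 39.063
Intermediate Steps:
u = 25/4 (u = (3*(-¼) + 7/((-3*(-2))))*15 = (-¾ + 7/6)*15 = (5/12)*15 = 25/4 ≈ 6.2500)
u² = (25/4)² = 625/16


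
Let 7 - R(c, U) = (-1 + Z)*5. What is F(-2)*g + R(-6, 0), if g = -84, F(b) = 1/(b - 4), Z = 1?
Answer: 21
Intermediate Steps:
F(b) = 1/(-4 + b)
R(c, U) = 7 (R(c, U) = 7 - (-1 + 1)*5 = 7 - 0*5 = 7 - 1*0 = 7 + 0 = 7)
F(-2)*g + R(-6, 0) = -84/(-4 - 2) + 7 = -84/(-6) + 7 = -⅙*(-84) + 7 = 14 + 7 = 21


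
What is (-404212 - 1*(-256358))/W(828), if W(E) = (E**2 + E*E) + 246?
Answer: -73927/685707 ≈ -0.10781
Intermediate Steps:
W(E) = 246 + 2*E**2 (W(E) = (E**2 + E**2) + 246 = 2*E**2 + 246 = 246 + 2*E**2)
(-404212 - 1*(-256358))/W(828) = (-404212 - 1*(-256358))/(246 + 2*828**2) = (-404212 + 256358)/(246 + 2*685584) = -147854/(246 + 1371168) = -147854/1371414 = -147854*1/1371414 = -73927/685707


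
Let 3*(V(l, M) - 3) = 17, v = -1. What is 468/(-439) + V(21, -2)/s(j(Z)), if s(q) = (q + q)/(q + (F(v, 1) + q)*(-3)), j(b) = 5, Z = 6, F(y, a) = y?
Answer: -46969/6585 ≈ -7.1327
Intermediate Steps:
V(l, M) = 26/3 (V(l, M) = 3 + (⅓)*17 = 3 + 17/3 = 26/3)
s(q) = 2*q/(3 - 2*q) (s(q) = (q + q)/(q + (-1 + q)*(-3)) = (2*q)/(q + (3 - 3*q)) = (2*q)/(3 - 2*q) = 2*q/(3 - 2*q))
468/(-439) + V(21, -2)/s(j(Z)) = 468/(-439) + 26/(3*((-2*5/(-3 + 2*5)))) = 468*(-1/439) + 26/(3*((-2*5/(-3 + 10)))) = -468/439 + 26/(3*((-2*5/7))) = -468/439 + 26/(3*((-2*5*⅐))) = -468/439 + 26/(3*(-10/7)) = -468/439 + (26/3)*(-7/10) = -468/439 - 91/15 = -46969/6585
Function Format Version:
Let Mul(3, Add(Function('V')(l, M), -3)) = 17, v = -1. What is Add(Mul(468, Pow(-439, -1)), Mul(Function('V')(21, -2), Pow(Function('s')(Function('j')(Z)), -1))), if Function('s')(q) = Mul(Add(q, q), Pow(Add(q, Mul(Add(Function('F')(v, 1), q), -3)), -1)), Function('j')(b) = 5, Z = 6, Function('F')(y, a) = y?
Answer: Rational(-46969, 6585) ≈ -7.1327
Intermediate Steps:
Function('V')(l, M) = Rational(26, 3) (Function('V')(l, M) = Add(3, Mul(Rational(1, 3), 17)) = Add(3, Rational(17, 3)) = Rational(26, 3))
Function('s')(q) = Mul(2, q, Pow(Add(3, Mul(-2, q)), -1)) (Function('s')(q) = Mul(Add(q, q), Pow(Add(q, Mul(Add(-1, q), -3)), -1)) = Mul(Mul(2, q), Pow(Add(q, Add(3, Mul(-3, q))), -1)) = Mul(Mul(2, q), Pow(Add(3, Mul(-2, q)), -1)) = Mul(2, q, Pow(Add(3, Mul(-2, q)), -1)))
Add(Mul(468, Pow(-439, -1)), Mul(Function('V')(21, -2), Pow(Function('s')(Function('j')(Z)), -1))) = Add(Mul(468, Pow(-439, -1)), Mul(Rational(26, 3), Pow(Mul(-2, 5, Pow(Add(-3, Mul(2, 5)), -1)), -1))) = Add(Mul(468, Rational(-1, 439)), Mul(Rational(26, 3), Pow(Mul(-2, 5, Pow(Add(-3, 10), -1)), -1))) = Add(Rational(-468, 439), Mul(Rational(26, 3), Pow(Mul(-2, 5, Pow(7, -1)), -1))) = Add(Rational(-468, 439), Mul(Rational(26, 3), Pow(Mul(-2, 5, Rational(1, 7)), -1))) = Add(Rational(-468, 439), Mul(Rational(26, 3), Pow(Rational(-10, 7), -1))) = Add(Rational(-468, 439), Mul(Rational(26, 3), Rational(-7, 10))) = Add(Rational(-468, 439), Rational(-91, 15)) = Rational(-46969, 6585)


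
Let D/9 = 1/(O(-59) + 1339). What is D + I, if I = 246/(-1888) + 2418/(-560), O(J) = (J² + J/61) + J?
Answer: -21327746547/4796780240 ≈ -4.4463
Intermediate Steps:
O(J) = J² + 62*J/61 (O(J) = (J² + J/61) + J = J² + 62*J/61)
D = 549/290362 (D = 9/((1/61)*(-59)*(62 + 61*(-59)) + 1339) = 9/((1/61)*(-59)*(62 - 3599) + 1339) = 9/((1/61)*(-59)*(-3537) + 1339) = 9/(208683/61 + 1339) = 9/(290362/61) = 9*(61/290362) = 549/290362 ≈ 0.0018907)
I = -146967/33040 (I = 246*(-1/1888) + 2418*(-1/560) = -123/944 - 1209/280 = -146967/33040 ≈ -4.4482)
D + I = 549/290362 - 146967/33040 = -21327746547/4796780240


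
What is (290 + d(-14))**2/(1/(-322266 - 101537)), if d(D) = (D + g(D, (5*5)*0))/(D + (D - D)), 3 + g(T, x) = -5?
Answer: -1765428104843/49 ≈ -3.6029e+10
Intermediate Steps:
g(T, x) = -8 (g(T, x) = -3 - 5 = -8)
d(D) = (-8 + D)/D (d(D) = (D - 8)/(D + (D - D)) = (-8 + D)/(D + 0) = (-8 + D)/D)
(290 + d(-14))**2/(1/(-322266 - 101537)) = (290 + (-8 - 14)/(-14))**2/(1/(-322266 - 101537)) = (290 - 1/14*(-22))**2/(1/(-423803)) = (290 + 11/7)**2/(-1/423803) = (2041/7)**2*(-423803) = (4165681/49)*(-423803) = -1765428104843/49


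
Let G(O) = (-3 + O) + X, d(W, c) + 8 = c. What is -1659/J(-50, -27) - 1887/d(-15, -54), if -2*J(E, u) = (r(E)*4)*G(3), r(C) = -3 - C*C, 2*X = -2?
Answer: 2387295/77593 ≈ 30.767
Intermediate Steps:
d(W, c) = -8 + c
X = -1 (X = (1/2)*(-2) = -1)
r(C) = -3 - C**2
G(O) = -4 + O (G(O) = (-3 + O) - 1 = -4 + O)
J(E, u) = -6 - 2*E**2 (J(E, u) = -(-3 - E**2)*4*(-4 + 3)/2 = -(-12 - 4*E**2)*(-1)/2 = -(12 + 4*E**2)/2 = -6 - 2*E**2)
-1659/J(-50, -27) - 1887/d(-15, -54) = -1659/(-6 - 2*(-50)**2) - 1887/(-8 - 54) = -1659/(-6 - 2*2500) - 1887/(-62) = -1659/(-6 - 5000) - 1887*(-1/62) = -1659/(-5006) + 1887/62 = -1659*(-1/5006) + 1887/62 = 1659/5006 + 1887/62 = 2387295/77593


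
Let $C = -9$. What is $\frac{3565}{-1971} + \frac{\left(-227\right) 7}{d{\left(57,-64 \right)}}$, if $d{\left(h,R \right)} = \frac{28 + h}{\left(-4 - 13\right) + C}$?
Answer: $\frac{81126869}{167535} \approx 484.24$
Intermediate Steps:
$d{\left(h,R \right)} = - \frac{14}{13} - \frac{h}{26}$ ($d{\left(h,R \right)} = \frac{28 + h}{\left(-4 - 13\right) - 9} = \frac{28 + h}{-17 - 9} = \frac{28 + h}{-26} = \left(28 + h\right) \left(- \frac{1}{26}\right) = - \frac{14}{13} - \frac{h}{26}$)
$\frac{3565}{-1971} + \frac{\left(-227\right) 7}{d{\left(57,-64 \right)}} = \frac{3565}{-1971} + \frac{\left(-227\right) 7}{- \frac{14}{13} - \frac{57}{26}} = 3565 \left(- \frac{1}{1971}\right) - \frac{1589}{- \frac{14}{13} - \frac{57}{26}} = - \frac{3565}{1971} - \frac{1589}{- \frac{85}{26}} = - \frac{3565}{1971} - - \frac{41314}{85} = - \frac{3565}{1971} + \frac{41314}{85} = \frac{81126869}{167535}$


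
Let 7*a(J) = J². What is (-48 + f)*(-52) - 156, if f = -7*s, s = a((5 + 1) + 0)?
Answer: 4212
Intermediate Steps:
a(J) = J²/7
s = 36/7 (s = ((5 + 1) + 0)²/7 = (6 + 0)²/7 = (⅐)*6² = (⅐)*36 = 36/7 ≈ 5.1429)
f = -36 (f = -7*36/7 = -36)
(-48 + f)*(-52) - 156 = (-48 - 36)*(-52) - 156 = -84*(-52) - 156 = 4368 - 156 = 4212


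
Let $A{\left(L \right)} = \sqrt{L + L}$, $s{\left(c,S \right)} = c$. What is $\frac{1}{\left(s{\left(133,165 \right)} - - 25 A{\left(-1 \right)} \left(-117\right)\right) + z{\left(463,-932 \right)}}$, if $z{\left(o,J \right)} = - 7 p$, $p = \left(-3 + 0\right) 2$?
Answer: $\frac{7}{685675} + \frac{117 i \sqrt{2}}{685675} \approx 1.0209 \cdot 10^{-5} + 0.00024131 i$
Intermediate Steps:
$p = -6$ ($p = \left(-3\right) 2 = -6$)
$A{\left(L \right)} = \sqrt{2} \sqrt{L}$ ($A{\left(L \right)} = \sqrt{2 L} = \sqrt{2} \sqrt{L}$)
$z{\left(o,J \right)} = 42$ ($z{\left(o,J \right)} = \left(-7\right) \left(-6\right) = 42$)
$\frac{1}{\left(s{\left(133,165 \right)} - - 25 A{\left(-1 \right)} \left(-117\right)\right) + z{\left(463,-932 \right)}} = \frac{1}{\left(133 - - 25 \sqrt{2} \sqrt{-1} \left(-117\right)\right) + 42} = \frac{1}{\left(133 - - 25 \sqrt{2} i \left(-117\right)\right) + 42} = \frac{1}{\left(133 - - 25 i \sqrt{2} \left(-117\right)\right) + 42} = \frac{1}{\left(133 - 2925 i \sqrt{2}\right) + 42} = \frac{1}{175 - 2925 i \sqrt{2}}$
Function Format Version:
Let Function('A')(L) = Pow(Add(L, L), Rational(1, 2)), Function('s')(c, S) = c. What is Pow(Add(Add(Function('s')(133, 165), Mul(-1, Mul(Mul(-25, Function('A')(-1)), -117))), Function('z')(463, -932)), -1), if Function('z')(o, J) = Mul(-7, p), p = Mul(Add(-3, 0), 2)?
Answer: Add(Rational(7, 685675), Mul(Rational(117, 685675), I, Pow(2, Rational(1, 2)))) ≈ Add(1.0209e-5, Mul(0.00024131, I))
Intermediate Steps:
p = -6 (p = Mul(-3, 2) = -6)
Function('A')(L) = Mul(Pow(2, Rational(1, 2)), Pow(L, Rational(1, 2))) (Function('A')(L) = Pow(Mul(2, L), Rational(1, 2)) = Mul(Pow(2, Rational(1, 2)), Pow(L, Rational(1, 2))))
Function('z')(o, J) = 42 (Function('z')(o, J) = Mul(-7, -6) = 42)
Pow(Add(Add(Function('s')(133, 165), Mul(-1, Mul(Mul(-25, Function('A')(-1)), -117))), Function('z')(463, -932)), -1) = Pow(Add(Add(133, Mul(-1, Mul(Mul(-25, Mul(Pow(2, Rational(1, 2)), Pow(-1, Rational(1, 2)))), -117))), 42), -1) = Pow(Add(Add(133, Mul(-1, Mul(Mul(-25, Mul(Pow(2, Rational(1, 2)), I)), -117))), 42), -1) = Pow(Add(Add(133, Mul(-1, Mul(Mul(-25, Mul(I, Pow(2, Rational(1, 2)))), -117))), 42), -1) = Pow(Add(Add(133, Mul(-1, Mul(Mul(-25, I, Pow(2, Rational(1, 2))), -117))), 42), -1) = Pow(Add(Add(133, Mul(-1, Mul(2925, I, Pow(2, Rational(1, 2))))), 42), -1) = Pow(Add(Add(133, Mul(-2925, I, Pow(2, Rational(1, 2)))), 42), -1) = Pow(Add(175, Mul(-2925, I, Pow(2, Rational(1, 2)))), -1)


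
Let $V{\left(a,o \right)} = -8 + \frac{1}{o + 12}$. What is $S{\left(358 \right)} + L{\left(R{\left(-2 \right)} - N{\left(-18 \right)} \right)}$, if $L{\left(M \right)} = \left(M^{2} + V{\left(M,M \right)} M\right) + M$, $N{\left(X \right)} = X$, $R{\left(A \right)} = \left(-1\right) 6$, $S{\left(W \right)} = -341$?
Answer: $- \frac{561}{2} \approx -280.5$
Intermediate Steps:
$R{\left(A \right)} = -6$
$V{\left(a,o \right)} = -8 + \frac{1}{12 + o}$
$L{\left(M \right)} = M + M^{2} + \frac{M \left(-95 - 8 M\right)}{12 + M}$ ($L{\left(M \right)} = \left(M^{2} + \frac{-95 - 8 M}{12 + M} M\right) + M = \left(M^{2} + \frac{M \left(-95 - 8 M\right)}{12 + M}\right) + M = M + M^{2} + \frac{M \left(-95 - 8 M\right)}{12 + M}$)
$S{\left(358 \right)} + L{\left(R{\left(-2 \right)} - N{\left(-18 \right)} \right)} = -341 + \frac{\left(-6 - -18\right) \left(-83 + \left(-6 - -18\right)^{2} + 5 \left(-6 - -18\right)\right)}{12 - -12} = -341 + \frac{\left(-6 + 18\right) \left(-83 + \left(-6 + 18\right)^{2} + 5 \left(-6 + 18\right)\right)}{12 + \left(-6 + 18\right)} = -341 + \frac{12 \left(-83 + 12^{2} + 5 \cdot 12\right)}{12 + 12} = -341 + \frac{12 \left(-83 + 144 + 60\right)}{24} = -341 + 12 \cdot \frac{1}{24} \cdot 121 = -341 + \frac{121}{2} = - \frac{561}{2}$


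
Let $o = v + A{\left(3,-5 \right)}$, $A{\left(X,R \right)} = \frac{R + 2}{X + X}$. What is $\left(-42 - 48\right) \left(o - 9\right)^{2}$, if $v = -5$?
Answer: $- \frac{37845}{2} \approx -18923.0$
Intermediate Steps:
$A{\left(X,R \right)} = \frac{2 + R}{2 X}$
$o = - \frac{11}{2}$ ($o = -5 + \frac{2 - 5}{2 \cdot 3} = -5 + \frac{1}{2} \cdot \frac{1}{3} \left(-3\right) = -5 - \frac{1}{2} = - \frac{11}{2} \approx -5.5$)
$\left(-42 - 48\right) \left(o - 9\right)^{2} = \left(-42 - 48\right) \left(- \frac{11}{2} - 9\right)^{2} = \left(-42 - 48\right) \left(- \frac{29}{2}\right)^{2} = \left(-90\right) \frac{841}{4} = - \frac{37845}{2}$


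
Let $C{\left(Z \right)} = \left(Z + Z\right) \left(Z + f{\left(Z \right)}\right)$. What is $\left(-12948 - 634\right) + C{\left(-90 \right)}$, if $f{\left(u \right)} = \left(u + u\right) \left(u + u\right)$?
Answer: $-5829382$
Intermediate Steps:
$f{\left(u \right)} = 4 u^{2}$ ($f{\left(u \right)} = 2 u 2 u = 4 u^{2}$)
$C{\left(Z \right)} = 2 Z \left(Z + 4 Z^{2}\right)$ ($C{\left(Z \right)} = \left(Z + Z\right) \left(Z + 4 Z^{2}\right) = 2 Z \left(Z + 4 Z^{2}\right)$)
$\left(-12948 - 634\right) + C{\left(-90 \right)} = \left(-12948 - 634\right) + \left(-90\right)^{2} \left(2 + 8 \left(-90\right)\right) = -13582 + 8100 \left(2 - 720\right) = -13582 + 8100 \left(-718\right) = -13582 - 5815800 = -5829382$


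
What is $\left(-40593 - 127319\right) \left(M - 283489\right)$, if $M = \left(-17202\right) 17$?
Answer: $96704382776$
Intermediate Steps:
$M = -292434$
$\left(-40593 - 127319\right) \left(M - 283489\right) = \left(-40593 - 127319\right) \left(-292434 - 283489\right) = \left(-167912\right) \left(-575923\right) = 96704382776$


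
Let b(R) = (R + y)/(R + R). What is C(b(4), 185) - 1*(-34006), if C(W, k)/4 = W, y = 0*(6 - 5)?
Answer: 34008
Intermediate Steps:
y = 0 (y = 0*1 = 0)
b(R) = 1/2 (b(R) = (R + 0)/(R + R) = R/((2*R)) = R*(1/(2*R)) = 1/2)
C(W, k) = 4*W
C(b(4), 185) - 1*(-34006) = 4*(1/2) - 1*(-34006) = 2 + 34006 = 34008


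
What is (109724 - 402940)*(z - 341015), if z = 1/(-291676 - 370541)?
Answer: 66215775965943296/662217 ≈ 9.9991e+10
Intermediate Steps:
z = -1/662217 (z = 1/(-662217) = -1/662217 ≈ -1.5101e-6)
(109724 - 402940)*(z - 341015) = (109724 - 402940)*(-1/662217 - 341015) = -293216*(-225825930256/662217) = 66215775965943296/662217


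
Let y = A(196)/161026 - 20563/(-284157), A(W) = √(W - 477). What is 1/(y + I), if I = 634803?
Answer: 1329069671681471196684431688/843697510970440102784125296384625 - 13002076679705874*I*√281/843697510970440102784125296384625 ≈ 1.5753e-6 - 2.5833e-16*I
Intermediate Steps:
A(W) = √(-477 + W)
y = 20563/284157 + I*√281/161026 (y = √(-477 + 196)/161026 - 20563/(-284157) = √(-281)*(1/161026) - 20563*(-1/284157) = (I*√281)*(1/161026) + 20563/284157 = I*√281/161026 + 20563/284157 = 20563/284157 + I*√281/161026 ≈ 0.072365 + 0.0001041*I)
1/(y + I) = 1/((20563/284157 + I*√281/161026) + 634803) = 1/(180383736634/284157 + I*√281/161026)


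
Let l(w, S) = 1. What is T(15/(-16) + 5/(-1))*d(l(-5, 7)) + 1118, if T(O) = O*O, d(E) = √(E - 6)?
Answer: 1118 + 9025*I*√5/256 ≈ 1118.0 + 78.83*I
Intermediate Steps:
d(E) = √(-6 + E)
T(O) = O²
T(15/(-16) + 5/(-1))*d(l(-5, 7)) + 1118 = (15/(-16) + 5/(-1))²*√(-6 + 1) + 1118 = (15*(-1/16) + 5*(-1))²*√(-5) + 1118 = (-15/16 - 5)²*(I*√5) + 1118 = (-95/16)²*(I*√5) + 1118 = 9025*(I*√5)/256 + 1118 = 9025*I*√5/256 + 1118 = 1118 + 9025*I*√5/256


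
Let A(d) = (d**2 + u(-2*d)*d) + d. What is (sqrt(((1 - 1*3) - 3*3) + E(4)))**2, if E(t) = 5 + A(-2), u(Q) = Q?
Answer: -12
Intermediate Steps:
A(d) = d - d**2 (A(d) = (d**2 + (-2*d)*d) + d = (d**2 - 2*d**2) + d = -d**2 + d = d - d**2)
E(t) = -1 (E(t) = 5 - 2*(1 - 1*(-2)) = 5 - 2*(1 + 2) = 5 - 2*3 = 5 - 6 = -1)
(sqrt(((1 - 1*3) - 3*3) + E(4)))**2 = (sqrt(((1 - 1*3) - 3*3) - 1))**2 = (sqrt(((1 - 3) - 9) - 1))**2 = (sqrt((-2 - 9) - 1))**2 = (sqrt(-11 - 1))**2 = (sqrt(-12))**2 = (2*I*sqrt(3))**2 = -12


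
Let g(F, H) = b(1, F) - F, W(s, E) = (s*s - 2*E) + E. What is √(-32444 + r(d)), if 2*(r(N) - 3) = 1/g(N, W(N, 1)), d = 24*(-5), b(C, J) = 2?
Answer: I*√482851783/122 ≈ 180.11*I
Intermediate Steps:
W(s, E) = s² - E (W(s, E) = (s² - 2*E) + E = s² - E)
d = -120
g(F, H) = 2 - F
r(N) = 3 + 1/(2*(2 - N))
√(-32444 + r(d)) = √(-32444 + (-13 + 6*(-120))/(2*(-2 - 120))) = √(-32444 + (½)*(-13 - 720)/(-122)) = √(-32444 + (½)*(-1/122)*(-733)) = √(-32444 + 733/244) = √(-7915603/244) = I*√482851783/122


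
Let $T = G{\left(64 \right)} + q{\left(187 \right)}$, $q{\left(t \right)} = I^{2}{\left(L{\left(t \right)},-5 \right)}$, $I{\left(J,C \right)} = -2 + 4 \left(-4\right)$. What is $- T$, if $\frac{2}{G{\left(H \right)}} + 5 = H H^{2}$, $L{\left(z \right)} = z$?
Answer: $- \frac{84933038}{262139} \approx -324.0$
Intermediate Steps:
$I{\left(J,C \right)} = -18$ ($I{\left(J,C \right)} = -2 - 16 = -18$)
$G{\left(H \right)} = \frac{2}{-5 + H^{3}}$ ($G{\left(H \right)} = \frac{2}{-5 + H H^{2}} = \frac{2}{-5 + H^{3}}$)
$q{\left(t \right)} = 324$ ($q{\left(t \right)} = \left(-18\right)^{2} = 324$)
$T = \frac{84933038}{262139}$ ($T = \frac{2}{-5 + 64^{3}} + 324 = \frac{2}{-5 + 262144} + 324 = \frac{2}{262139} + 324 = \frac{84933038}{262139} \approx 324.0$)
$- T = \left(-1\right) \frac{84933038}{262139} = - \frac{84933038}{262139}$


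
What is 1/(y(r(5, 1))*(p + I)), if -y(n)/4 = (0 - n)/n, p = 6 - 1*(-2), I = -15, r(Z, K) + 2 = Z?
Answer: -1/28 ≈ -0.035714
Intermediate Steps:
r(Z, K) = -2 + Z
p = 8 (p = 6 + 2 = 8)
y(n) = 4 (y(n) = -4*(0 - n)/n = -4*(-n)/n = -4*(-1) = 4)
1/(y(r(5, 1))*(p + I)) = 1/(4*(8 - 15)) = 1/(4*(-7)) = 1/(-28) = -1/28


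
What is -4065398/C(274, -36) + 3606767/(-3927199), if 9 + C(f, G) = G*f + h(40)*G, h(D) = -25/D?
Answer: 31860197003737/77369747499 ≈ 411.79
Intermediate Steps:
C(f, G) = -9 - 5*G/8 + G*f (C(f, G) = -9 + (G*f + (-25/40)*G) = -9 + (G*f + (-25*1/40)*G) = -9 + (G*f - 5*G/8) = -9 + (-5*G/8 + G*f) = -9 - 5*G/8 + G*f)
-4065398/C(274, -36) + 3606767/(-3927199) = -4065398/(-9 - 5/8*(-36) - 36*274) + 3606767/(-3927199) = -4065398/(-9 + 45/2 - 9864) + 3606767*(-1/3927199) = -4065398/(-19701/2) - 3606767/3927199 = -4065398*(-2/19701) - 3606767/3927199 = 8130796/19701 - 3606767/3927199 = 31860197003737/77369747499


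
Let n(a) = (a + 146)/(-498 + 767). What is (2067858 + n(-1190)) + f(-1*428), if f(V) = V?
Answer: 556137626/269 ≈ 2.0674e+6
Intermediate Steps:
n(a) = 146/269 + a/269 (n(a) = (146 + a)/269 = (146 + a)*(1/269) = 146/269 + a/269)
(2067858 + n(-1190)) + f(-1*428) = (2067858 + (146/269 + (1/269)*(-1190))) - 1*428 = (2067858 + (146/269 - 1190/269)) - 428 = (2067858 - 1044/269) - 428 = 556252758/269 - 428 = 556137626/269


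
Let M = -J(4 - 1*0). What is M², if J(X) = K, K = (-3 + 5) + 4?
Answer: 36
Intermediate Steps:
K = 6 (K = 2 + 4 = 6)
J(X) = 6
M = -6 (M = -1*6 = -6)
M² = (-6)² = 36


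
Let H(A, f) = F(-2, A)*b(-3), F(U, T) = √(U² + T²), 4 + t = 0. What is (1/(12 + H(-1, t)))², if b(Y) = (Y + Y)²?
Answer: 23/139392 - √5/46464 ≈ 0.00011688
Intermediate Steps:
t = -4 (t = -4 + 0 = -4)
F(U, T) = √(T² + U²)
b(Y) = 4*Y² (b(Y) = (2*Y)² = 4*Y²)
H(A, f) = 36*√(4 + A²) (H(A, f) = √(A² + (-2)²)*(4*(-3)²) = √(A² + 4)*(4*9) = √(4 + A²)*36 = 36*√(4 + A²))
(1/(12 + H(-1, t)))² = (1/(12 + 36*√(4 + (-1)²)))² = (1/(12 + 36*√(4 + 1)))² = (1/(12 + 36*√5))² = (12 + 36*√5)⁻²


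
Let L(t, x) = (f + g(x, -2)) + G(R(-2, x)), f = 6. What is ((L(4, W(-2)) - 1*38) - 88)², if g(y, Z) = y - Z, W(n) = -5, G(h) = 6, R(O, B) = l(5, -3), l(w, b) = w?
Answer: 13689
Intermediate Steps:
R(O, B) = 5
L(t, x) = 14 + x (L(t, x) = (6 + (x - 1*(-2))) + 6 = (6 + (x + 2)) + 6 = (6 + (2 + x)) + 6 = (8 + x) + 6 = 14 + x)
((L(4, W(-2)) - 1*38) - 88)² = (((14 - 5) - 1*38) - 88)² = ((9 - 38) - 88)² = (-29 - 88)² = (-117)² = 13689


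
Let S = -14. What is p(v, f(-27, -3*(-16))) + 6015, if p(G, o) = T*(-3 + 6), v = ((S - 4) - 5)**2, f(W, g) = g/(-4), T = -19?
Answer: 5958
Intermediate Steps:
f(W, g) = -g/4 (f(W, g) = g*(-1/4) = -g/4)
v = 529 (v = ((-14 - 4) - 5)**2 = (-18 - 5)**2 = (-23)**2 = 529)
p(G, o) = -57 (p(G, o) = -19*(-3 + 6) = -19*3 = -57)
p(v, f(-27, -3*(-16))) + 6015 = -57 + 6015 = 5958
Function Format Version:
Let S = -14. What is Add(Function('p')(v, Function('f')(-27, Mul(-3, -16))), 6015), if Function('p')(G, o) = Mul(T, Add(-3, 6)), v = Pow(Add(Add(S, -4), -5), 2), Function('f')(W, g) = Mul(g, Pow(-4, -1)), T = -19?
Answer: 5958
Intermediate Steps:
Function('f')(W, g) = Mul(Rational(-1, 4), g) (Function('f')(W, g) = Mul(g, Rational(-1, 4)) = Mul(Rational(-1, 4), g))
v = 529 (v = Pow(Add(Add(-14, -4), -5), 2) = Pow(Add(-18, -5), 2) = Pow(-23, 2) = 529)
Function('p')(G, o) = -57 (Function('p')(G, o) = Mul(-19, Add(-3, 6)) = Mul(-19, 3) = -57)
Add(Function('p')(v, Function('f')(-27, Mul(-3, -16))), 6015) = Add(-57, 6015) = 5958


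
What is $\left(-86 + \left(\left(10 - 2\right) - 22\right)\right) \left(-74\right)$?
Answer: $7400$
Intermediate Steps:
$\left(-86 + \left(\left(10 - 2\right) - 22\right)\right) \left(-74\right) = \left(-86 + \left(8 - 22\right)\right) \left(-74\right) = \left(-86 - 14\right) \left(-74\right) = \left(-100\right) \left(-74\right) = 7400$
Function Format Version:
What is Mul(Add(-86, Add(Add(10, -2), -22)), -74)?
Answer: 7400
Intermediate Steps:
Mul(Add(-86, Add(Add(10, -2), -22)), -74) = Mul(Add(-86, Add(8, -22)), -74) = Mul(Add(-86, -14), -74) = Mul(-100, -74) = 7400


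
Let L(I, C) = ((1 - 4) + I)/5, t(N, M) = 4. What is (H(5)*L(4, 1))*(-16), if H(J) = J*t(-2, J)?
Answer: -64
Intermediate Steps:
H(J) = 4*J (H(J) = J*4 = 4*J)
L(I, C) = -3/5 + I/5 (L(I, C) = (-3 + I)*(1/5) = -3/5 + I/5)
(H(5)*L(4, 1))*(-16) = ((4*5)*(-3/5 + (1/5)*4))*(-16) = (20*(-3/5 + 4/5))*(-16) = (20*(1/5))*(-16) = 4*(-16) = -64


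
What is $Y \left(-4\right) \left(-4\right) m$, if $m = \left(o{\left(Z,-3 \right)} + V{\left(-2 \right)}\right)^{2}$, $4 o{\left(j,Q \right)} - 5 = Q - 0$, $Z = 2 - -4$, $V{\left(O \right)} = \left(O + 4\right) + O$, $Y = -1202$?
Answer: $-4808$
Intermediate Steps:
$V{\left(O \right)} = 4 + 2 O$ ($V{\left(O \right)} = \left(4 + O\right) + O = 4 + 2 O$)
$Z = 6$ ($Z = 2 + 4 = 6$)
$o{\left(j,Q \right)} = \frac{5}{4} + \frac{Q}{4}$ ($o{\left(j,Q \right)} = \frac{5}{4} + \frac{Q - 0}{4} = \frac{5}{4} + \frac{Q + 0}{4} = \frac{5}{4} + \frac{Q}{4}$)
$m = \frac{1}{4}$ ($m = \left(\left(\frac{5}{4} + \frac{1}{4} \left(-3\right)\right) + \left(4 + 2 \left(-2\right)\right)\right)^{2} = \left(\left(\frac{5}{4} - \frac{3}{4}\right) + \left(4 - 4\right)\right)^{2} = \left(\frac{1}{2} + 0\right)^{2} = \left(\frac{1}{2}\right)^{2} = \frac{1}{4} \approx 0.25$)
$Y \left(-4\right) \left(-4\right) m = - 1202 \left(-4\right) \left(-4\right) \frac{1}{4} = - 1202 \cdot 16 \cdot \frac{1}{4} = \left(-1202\right) 4 = -4808$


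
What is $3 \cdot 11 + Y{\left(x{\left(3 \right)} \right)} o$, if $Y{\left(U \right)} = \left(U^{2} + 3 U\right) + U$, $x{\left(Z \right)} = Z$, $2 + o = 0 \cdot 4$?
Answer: $-9$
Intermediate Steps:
$o = -2$ ($o = -2 + 0 \cdot 4 = -2 + 0 = -2$)
$Y{\left(U \right)} = U^{2} + 4 U$
$3 \cdot 11 + Y{\left(x{\left(3 \right)} \right)} o = 3 \cdot 11 + 3 \left(4 + 3\right) \left(-2\right) = 33 + 3 \cdot 7 \left(-2\right) = 33 + 21 \left(-2\right) = 33 - 42 = -9$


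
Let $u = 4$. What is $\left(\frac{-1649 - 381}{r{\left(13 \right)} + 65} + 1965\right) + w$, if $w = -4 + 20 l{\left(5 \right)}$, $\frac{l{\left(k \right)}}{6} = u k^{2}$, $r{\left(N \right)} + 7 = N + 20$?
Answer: $\frac{181203}{13} \approx 13939.0$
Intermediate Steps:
$r{\left(N \right)} = 13 + N$ ($r{\left(N \right)} = -7 + \left(N + 20\right) = -7 + \left(20 + N\right) = 13 + N$)
$l{\left(k \right)} = 24 k^{2}$ ($l{\left(k \right)} = 6 \cdot 4 k^{2} = 24 k^{2}$)
$w = 11996$ ($w = -4 + 20 \cdot 24 \cdot 5^{2} = -4 + 20 \cdot 24 \cdot 25 = -4 + 20 \cdot 600 = -4 + 12000 = 11996$)
$\left(\frac{-1649 - 381}{r{\left(13 \right)} + 65} + 1965\right) + w = \left(\frac{-1649 - 381}{\left(13 + 13\right) + 65} + 1965\right) + 11996 = \left(- \frac{2030}{26 + 65} + 1965\right) + 11996 = \left(- \frac{2030}{91} + 1965\right) + 11996 = \left(\left(-2030\right) \frac{1}{91} + 1965\right) + 11996 = \left(- \frac{290}{13} + 1965\right) + 11996 = \frac{25255}{13} + 11996 = \frac{181203}{13}$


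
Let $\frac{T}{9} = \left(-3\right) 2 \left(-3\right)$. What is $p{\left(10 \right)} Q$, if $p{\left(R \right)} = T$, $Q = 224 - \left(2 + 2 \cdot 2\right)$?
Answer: $35316$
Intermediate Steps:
$Q = 218$ ($Q = 224 - \left(2 + 4\right) = 224 - 6 = 218$)
$T = 162$ ($T = 9 \left(-3\right) 2 \left(-3\right) = 9 \left(\left(-6\right) \left(-3\right)\right) = 9 \cdot 18 = 162$)
$p{\left(R \right)} = 162$
$p{\left(10 \right)} Q = 162 \cdot 218 = 35316$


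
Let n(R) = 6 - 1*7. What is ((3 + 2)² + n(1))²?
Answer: 576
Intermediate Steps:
n(R) = -1 (n(R) = 6 - 7 = -1)
((3 + 2)² + n(1))² = ((3 + 2)² - 1)² = (5² - 1)² = (25 - 1)² = 24² = 576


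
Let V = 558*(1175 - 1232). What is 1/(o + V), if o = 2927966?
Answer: 1/2896160 ≈ 3.4528e-7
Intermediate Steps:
V = -31806 (V = 558*(-57) = -31806)
1/(o + V) = 1/(2927966 - 31806) = 1/2896160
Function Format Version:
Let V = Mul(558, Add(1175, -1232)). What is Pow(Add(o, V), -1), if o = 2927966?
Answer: Rational(1, 2896160) ≈ 3.4528e-7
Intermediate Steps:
V = -31806 (V = Mul(558, -57) = -31806)
Pow(Add(o, V), -1) = Pow(Add(2927966, -31806), -1) = Pow(2896160, -1) = Rational(1, 2896160)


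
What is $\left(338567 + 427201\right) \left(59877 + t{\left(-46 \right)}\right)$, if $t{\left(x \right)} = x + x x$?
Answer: $47437030296$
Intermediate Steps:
$t{\left(x \right)} = x + x^{2}$
$\left(338567 + 427201\right) \left(59877 + t{\left(-46 \right)}\right) = \left(338567 + 427201\right) \left(59877 - 46 \left(1 - 46\right)\right) = 765768 \left(59877 - -2070\right) = 765768 \left(59877 + 2070\right) = 765768 \cdot 61947 = 47437030296$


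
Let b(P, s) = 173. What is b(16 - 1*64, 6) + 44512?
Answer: 44685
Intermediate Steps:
b(16 - 1*64, 6) + 44512 = 173 + 44512 = 44685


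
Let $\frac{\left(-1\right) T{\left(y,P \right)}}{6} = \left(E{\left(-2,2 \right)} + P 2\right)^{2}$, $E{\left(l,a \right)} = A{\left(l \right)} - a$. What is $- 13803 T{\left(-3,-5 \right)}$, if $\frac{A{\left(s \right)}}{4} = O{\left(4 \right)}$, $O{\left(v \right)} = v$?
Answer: $1325088$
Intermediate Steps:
$A{\left(s \right)} = 16$ ($A{\left(s \right)} = 4 \cdot 4 = 16$)
$E{\left(l,a \right)} = 16 - a$
$T{\left(y,P \right)} = - 6 \left(14 + 2 P\right)^{2}$ ($T{\left(y,P \right)} = - 6 \left(\left(16 - 2\right) + P 2\right)^{2} = - 6 \left(\left(16 - 2\right) + 2 P\right)^{2} = - 6 \left(14 + 2 P\right)^{2}$)
$- 13803 T{\left(-3,-5 \right)} = - 13803 \left(- 24 \left(7 - 5\right)^{2}\right) = - 13803 \left(- 24 \cdot 2^{2}\right) = - 13803 \left(\left(-24\right) 4\right) = \left(-13803\right) \left(-96\right) = 1325088$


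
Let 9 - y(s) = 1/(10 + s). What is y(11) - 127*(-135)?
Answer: 360233/21 ≈ 17154.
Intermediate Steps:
y(s) = 9 - 1/(10 + s)
y(11) - 127*(-135) = (89 + 9*11)/(10 + 11) - 127*(-135) = (89 + 99)/21 + 17145 = (1/21)*188 + 17145 = 188/21 + 17145 = 360233/21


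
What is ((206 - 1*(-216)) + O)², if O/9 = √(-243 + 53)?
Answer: 162694 + 7596*I*√190 ≈ 1.6269e+5 + 1.047e+5*I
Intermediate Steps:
O = 9*I*√190 (O = 9*√(-243 + 53) = 9*√(-190) = 9*(I*√190) = 9*I*√190 ≈ 124.06*I)
((206 - 1*(-216)) + O)² = ((206 - 1*(-216)) + 9*I*√190)² = ((206 + 216) + 9*I*√190)² = (422 + 9*I*√190)²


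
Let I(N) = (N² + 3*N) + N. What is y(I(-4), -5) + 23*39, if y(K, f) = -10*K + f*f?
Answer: 922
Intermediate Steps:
I(N) = N² + 4*N
y(K, f) = f² - 10*K (y(K, f) = -10*K + f² = f² - 10*K)
y(I(-4), -5) + 23*39 = ((-5)² - (-40)*(4 - 4)) + 23*39 = (25 - (-40)*0) + 897 = (25 - 10*0) + 897 = (25 + 0) + 897 = 25 + 897 = 922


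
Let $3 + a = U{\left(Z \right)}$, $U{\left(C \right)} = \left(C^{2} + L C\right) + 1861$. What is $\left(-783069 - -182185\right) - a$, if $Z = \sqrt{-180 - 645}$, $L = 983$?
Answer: $-601917 - 4915 i \sqrt{33} \approx -6.0192 \cdot 10^{5} - 28235.0 i$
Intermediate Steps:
$Z = 5 i \sqrt{33}$ ($Z = \sqrt{-180 - 645} = \sqrt{-825} = 5 i \sqrt{33} \approx 28.723 i$)
$U{\left(C \right)} = 1861 + C^{2} + 983 C$ ($U{\left(C \right)} = \left(C^{2} + 983 C\right) + 1861 = 1861 + C^{2} + 983 C$)
$a = 1033 + 4915 i \sqrt{33}$ ($a = -3 + \left(1861 + \left(5 i \sqrt{33}\right)^{2} + 983 \cdot 5 i \sqrt{33}\right) = -3 + \left(1861 - 825 + 4915 i \sqrt{33}\right) = -3 + \left(1036 + 4915 i \sqrt{33}\right) = 1033 + 4915 i \sqrt{33} \approx 1033.0 + 28235.0 i$)
$\left(-783069 - -182185\right) - a = \left(-783069 - -182185\right) - \left(1033 + 4915 i \sqrt{33}\right) = \left(-783069 + 182185\right) - \left(1033 + 4915 i \sqrt{33}\right) = -600884 - \left(1033 + 4915 i \sqrt{33}\right) = -601917 - 4915 i \sqrt{33}$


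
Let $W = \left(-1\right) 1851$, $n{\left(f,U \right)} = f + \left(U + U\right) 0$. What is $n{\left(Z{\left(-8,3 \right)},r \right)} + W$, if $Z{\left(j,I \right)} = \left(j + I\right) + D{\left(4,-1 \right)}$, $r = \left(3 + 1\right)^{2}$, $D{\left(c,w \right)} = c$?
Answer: $-1852$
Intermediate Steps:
$r = 16$ ($r = 4^{2} = 16$)
$Z{\left(j,I \right)} = 4 + I + j$ ($Z{\left(j,I \right)} = \left(j + I\right) + 4 = \left(I + j\right) + 4 = 4 + I + j$)
$n{\left(f,U \right)} = f$ ($n{\left(f,U \right)} = f + 2 U 0 = f + 0 = f$)
$W = -1851$
$n{\left(Z{\left(-8,3 \right)},r \right)} + W = \left(4 + 3 - 8\right) - 1851 = -1 - 1851 = -1852$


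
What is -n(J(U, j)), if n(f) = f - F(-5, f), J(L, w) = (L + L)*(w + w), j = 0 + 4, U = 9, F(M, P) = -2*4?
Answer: -152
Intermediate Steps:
F(M, P) = -8
j = 4
J(L, w) = 4*L*w (J(L, w) = (2*L)*(2*w) = 4*L*w)
n(f) = 8 + f (n(f) = f - 1*(-8) = f + 8 = 8 + f)
-n(J(U, j)) = -(8 + 4*9*4) = -(8 + 144) = -1*152 = -152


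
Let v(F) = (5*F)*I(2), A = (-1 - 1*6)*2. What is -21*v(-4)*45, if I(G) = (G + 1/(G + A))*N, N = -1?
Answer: -36225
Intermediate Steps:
A = -14 (A = (-1 - 6)*2 = -7*2 = -14)
I(G) = -G - 1/(-14 + G) (I(G) = (G + 1/(G - 14))*(-1) = (G + 1/(-14 + G))*(-1) = -G - 1/(-14 + G))
v(F) = -115*F/12 (v(F) = (5*F)*((-1 - 1*2² + 14*2)/(-14 + 2)) = (5*F)*((-1 - 1*4 + 28)/(-12)) = (5*F)*(-(-1 - 4 + 28)/12) = (5*F)*(-1/12*23) = (5*F)*(-23/12) = -115*F/12)
-21*v(-4)*45 = -(-805)*(-4)/4*45 = -21*115/3*45 = -805*45 = -36225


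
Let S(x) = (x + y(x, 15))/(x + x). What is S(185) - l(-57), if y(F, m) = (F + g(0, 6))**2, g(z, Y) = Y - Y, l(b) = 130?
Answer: -37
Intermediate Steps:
g(z, Y) = 0
y(F, m) = F**2 (y(F, m) = (F + 0)**2 = F**2)
S(x) = (x + x**2)/(2*x) (S(x) = (x + x**2)/(x + x) = (x + x**2)/((2*x)) = (x + x**2)*(1/(2*x)) = (x + x**2)/(2*x))
S(185) - l(-57) = (1/2 + (1/2)*185) - 1*130 = (1/2 + 185/2) - 130 = 93 - 130 = -37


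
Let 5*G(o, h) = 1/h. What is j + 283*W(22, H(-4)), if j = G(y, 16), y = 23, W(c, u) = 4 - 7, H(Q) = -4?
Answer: -67919/80 ≈ -848.99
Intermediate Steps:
W(c, u) = -3
G(o, h) = 1/(5*h)
j = 1/80 (j = (⅕)/16 = (⅕)*(1/16) = 1/80 ≈ 0.012500)
j + 283*W(22, H(-4)) = 1/80 + 283*(-3) = 1/80 - 849 = -67919/80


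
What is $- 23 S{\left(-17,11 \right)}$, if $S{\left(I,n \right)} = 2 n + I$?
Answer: $-115$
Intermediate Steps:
$S{\left(I,n \right)} = I + 2 n$
$- 23 S{\left(-17,11 \right)} = - 23 \left(-17 + 2 \cdot 11\right) = - 23 \left(-17 + 22\right) = \left(-23\right) 5 = -115$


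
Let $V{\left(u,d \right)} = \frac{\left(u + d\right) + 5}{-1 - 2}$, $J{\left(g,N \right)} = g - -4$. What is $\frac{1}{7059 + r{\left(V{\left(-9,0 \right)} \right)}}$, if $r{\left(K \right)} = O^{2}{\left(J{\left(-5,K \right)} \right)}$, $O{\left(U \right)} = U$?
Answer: $\frac{1}{7060} \approx 0.00014164$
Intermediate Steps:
$J{\left(g,N \right)} = 4 + g$ ($J{\left(g,N \right)} = g + 4 = 4 + g$)
$V{\left(u,d \right)} = - \frac{5}{3} - \frac{d}{3} - \frac{u}{3}$ ($V{\left(u,d \right)} = \frac{\left(d + u\right) + 5}{-3} = \left(5 + d + u\right) \left(- \frac{1}{3}\right) = - \frac{5}{3} - \frac{d}{3} - \frac{u}{3}$)
$r{\left(K \right)} = 1$ ($r{\left(K \right)} = \left(4 - 5\right)^{2} = \left(-1\right)^{2} = 1$)
$\frac{1}{7059 + r{\left(V{\left(-9,0 \right)} \right)}} = \frac{1}{7059 + 1} = \frac{1}{7060}$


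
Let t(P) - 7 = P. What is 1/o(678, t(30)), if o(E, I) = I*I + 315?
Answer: 1/1684 ≈ 0.00059382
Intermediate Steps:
t(P) = 7 + P
o(E, I) = 315 + I**2 (o(E, I) = I**2 + 315 = 315 + I**2)
1/o(678, t(30)) = 1/(315 + (7 + 30)**2) = 1/(315 + 37**2) = 1/(315 + 1369) = 1/1684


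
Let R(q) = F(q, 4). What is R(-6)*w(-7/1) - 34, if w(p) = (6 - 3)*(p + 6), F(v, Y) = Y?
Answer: -46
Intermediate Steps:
R(q) = 4
w(p) = 18 + 3*p (w(p) = 3*(6 + p) = 18 + 3*p)
R(-6)*w(-7/1) - 34 = 4*(18 + 3*(-7/1)) - 34 = 4*(18 + 3*(-7*1)) - 34 = 4*(18 + 3*(-7)) - 34 = 4*(18 - 21) - 34 = 4*(-3) - 34 = -12 - 34 = -46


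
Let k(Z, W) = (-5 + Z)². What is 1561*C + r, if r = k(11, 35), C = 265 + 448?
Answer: 1113029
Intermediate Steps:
C = 713
r = 36 (r = (-5 + 11)² = 6² = 36)
1561*C + r = 1561*713 + 36 = 1112993 + 36 = 1113029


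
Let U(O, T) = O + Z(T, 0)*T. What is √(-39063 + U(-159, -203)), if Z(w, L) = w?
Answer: √1987 ≈ 44.576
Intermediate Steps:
U(O, T) = O + T² (U(O, T) = O + T*T = O + T²)
√(-39063 + U(-159, -203)) = √(-39063 + (-159 + (-203)²)) = √(-39063 + (-159 + 41209)) = √(-39063 + 41050) = √1987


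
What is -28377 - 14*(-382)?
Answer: -23029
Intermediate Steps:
-28377 - 14*(-382) = -28377 + 5348 = -23029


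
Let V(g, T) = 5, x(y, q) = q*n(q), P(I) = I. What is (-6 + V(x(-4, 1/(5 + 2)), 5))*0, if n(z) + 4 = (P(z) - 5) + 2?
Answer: 0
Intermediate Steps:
n(z) = -7 + z (n(z) = -4 + ((z - 5) + 2) = -4 + ((-5 + z) + 2) = -4 + (-3 + z) = -7 + z)
x(y, q) = q*(-7 + q)
(-6 + V(x(-4, 1/(5 + 2)), 5))*0 = (-6 + 5)*0 = -1*0 = 0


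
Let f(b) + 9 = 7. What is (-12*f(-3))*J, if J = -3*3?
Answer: -216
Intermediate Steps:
f(b) = -2 (f(b) = -9 + 7 = -2)
J = -9
(-12*f(-3))*J = -12*(-2)*(-9) = 24*(-9) = -216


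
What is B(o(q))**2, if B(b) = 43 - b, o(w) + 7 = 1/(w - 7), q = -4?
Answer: 303601/121 ≈ 2509.1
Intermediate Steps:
o(w) = -7 + 1/(-7 + w) (o(w) = -7 + 1/(w - 7) = -7 + 1/(-7 + w))
B(o(q))**2 = (43 - (50 - 7*(-4))/(-7 - 4))**2 = (43 - (50 + 28)/(-11))**2 = (43 - (-1)*78/11)**2 = (43 - 1*(-78/11))**2 = (43 + 78/11)**2 = (551/11)**2 = 303601/121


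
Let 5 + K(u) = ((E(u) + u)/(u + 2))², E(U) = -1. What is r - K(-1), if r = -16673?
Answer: -16672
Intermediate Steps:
K(u) = -5 + (-1 + u)²/(2 + u)² (K(u) = -5 + ((-1 + u)/(u + 2))² = -5 + ((-1 + u)/(2 + u))² = -5 + (-1 + u)²/(2 + u)²)
r - K(-1) = -16673 - (-5 + (-1 - 1)²/(2 - 1)²) = -16673 - (-5 + (-2)²/1²) = -16673 - (-5 + 4*1) = -16673 - (-5 + 4) = -16673 - 1*(-1) = -16673 + 1 = -16672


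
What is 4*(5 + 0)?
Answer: 20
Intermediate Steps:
4*(5 + 0) = 4*5 = 20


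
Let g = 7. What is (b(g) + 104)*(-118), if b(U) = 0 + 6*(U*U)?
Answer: -46964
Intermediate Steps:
b(U) = 6*U² (b(U) = 0 + 6*U² = 6*U²)
(b(g) + 104)*(-118) = (6*7² + 104)*(-118) = (6*49 + 104)*(-118) = (294 + 104)*(-118) = 398*(-118) = -46964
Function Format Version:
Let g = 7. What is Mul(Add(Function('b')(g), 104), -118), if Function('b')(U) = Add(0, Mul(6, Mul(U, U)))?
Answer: -46964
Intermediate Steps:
Function('b')(U) = Mul(6, Pow(U, 2)) (Function('b')(U) = Add(0, Mul(6, Pow(U, 2))) = Mul(6, Pow(U, 2)))
Mul(Add(Function('b')(g), 104), -118) = Mul(Add(Mul(6, Pow(7, 2)), 104), -118) = Mul(Add(Mul(6, 49), 104), -118) = Mul(Add(294, 104), -118) = Mul(398, -118) = -46964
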